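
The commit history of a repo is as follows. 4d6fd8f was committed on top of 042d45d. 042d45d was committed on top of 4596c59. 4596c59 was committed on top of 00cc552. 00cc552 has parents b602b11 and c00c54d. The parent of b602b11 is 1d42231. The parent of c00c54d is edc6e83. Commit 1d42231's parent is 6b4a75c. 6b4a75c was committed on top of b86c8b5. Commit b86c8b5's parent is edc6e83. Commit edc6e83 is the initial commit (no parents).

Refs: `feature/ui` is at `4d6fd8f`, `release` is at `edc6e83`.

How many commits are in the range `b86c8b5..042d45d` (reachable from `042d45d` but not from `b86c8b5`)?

7

Reachable from 042d45d: {00cc552, 042d45d, 1d42231, 4596c59, 6b4a75c, b602b11, b86c8b5, c00c54d, edc6e83}.
Reachable from b86c8b5: {b86c8b5, edc6e83}.
In 042d45d's history but not b86c8b5's: {00cc552, 042d45d, 1d42231, 4596c59, 6b4a75c, b602b11, c00c54d} — 7 commits.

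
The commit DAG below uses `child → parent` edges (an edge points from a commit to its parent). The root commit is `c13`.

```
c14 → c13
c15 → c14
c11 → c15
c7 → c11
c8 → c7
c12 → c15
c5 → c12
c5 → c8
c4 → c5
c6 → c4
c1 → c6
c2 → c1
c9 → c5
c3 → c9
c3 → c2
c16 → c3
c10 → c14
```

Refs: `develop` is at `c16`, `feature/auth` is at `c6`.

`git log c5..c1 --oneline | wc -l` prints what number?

Reachable from c1: {c1, c11, c12, c13, c14, c15, c4, c5, c6, c7, c8}.
Reachable from c5: {c11, c12, c13, c14, c15, c5, c7, c8}.
In c1's history but not c5's: {c1, c4, c6} — 3 commits.

3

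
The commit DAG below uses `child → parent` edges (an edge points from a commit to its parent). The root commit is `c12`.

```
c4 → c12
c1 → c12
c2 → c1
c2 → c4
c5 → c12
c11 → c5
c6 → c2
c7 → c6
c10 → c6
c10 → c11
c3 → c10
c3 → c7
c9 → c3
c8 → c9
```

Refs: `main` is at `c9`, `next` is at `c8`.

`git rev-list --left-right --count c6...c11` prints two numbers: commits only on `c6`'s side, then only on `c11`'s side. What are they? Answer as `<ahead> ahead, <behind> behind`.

4 ahead, 2 behind

Reachable from c6: {c1, c12, c2, c4, c6}.
Reachable from c11: {c11, c12, c5}.
Only in c6's history (ahead): {c1, c2, c4, c6} — 4.
Only in c11's history (behind): {c11, c5} — 2.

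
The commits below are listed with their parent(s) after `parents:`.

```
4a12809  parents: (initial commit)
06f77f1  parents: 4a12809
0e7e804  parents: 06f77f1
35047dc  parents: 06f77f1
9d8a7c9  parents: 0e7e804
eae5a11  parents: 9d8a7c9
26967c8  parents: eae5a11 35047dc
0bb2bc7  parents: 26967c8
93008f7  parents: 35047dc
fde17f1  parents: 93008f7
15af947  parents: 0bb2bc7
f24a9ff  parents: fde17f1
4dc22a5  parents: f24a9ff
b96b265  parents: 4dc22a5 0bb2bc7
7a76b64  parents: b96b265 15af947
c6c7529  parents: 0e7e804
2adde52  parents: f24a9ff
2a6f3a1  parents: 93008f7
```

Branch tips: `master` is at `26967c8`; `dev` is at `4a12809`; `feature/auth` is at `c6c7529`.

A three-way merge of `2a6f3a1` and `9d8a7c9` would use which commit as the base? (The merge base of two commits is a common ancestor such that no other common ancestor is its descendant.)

06f77f1

Ancestors of 2a6f3a1: {06f77f1, 2a6f3a1, 35047dc, 4a12809, 93008f7}.
Ancestors of 9d8a7c9: {06f77f1, 0e7e804, 4a12809, 9d8a7c9}.
Common ancestors: {06f77f1, 4a12809}.
Among these, 06f77f1 is not an ancestor of any other common ancestor — it is the merge base.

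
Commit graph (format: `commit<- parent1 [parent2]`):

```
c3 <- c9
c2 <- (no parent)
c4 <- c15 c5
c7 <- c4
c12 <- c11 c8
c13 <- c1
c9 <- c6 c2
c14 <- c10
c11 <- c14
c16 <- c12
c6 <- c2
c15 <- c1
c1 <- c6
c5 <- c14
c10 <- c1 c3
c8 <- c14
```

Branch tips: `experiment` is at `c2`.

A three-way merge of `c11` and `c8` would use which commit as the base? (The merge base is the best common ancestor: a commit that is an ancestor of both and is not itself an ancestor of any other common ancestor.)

Ancestors of c11: {c1, c10, c11, c14, c2, c3, c6, c9}.
Ancestors of c8: {c1, c10, c14, c2, c3, c6, c8, c9}.
Common ancestors: {c1, c10, c14, c2, c3, c6, c9}.
Among these, c14 is not an ancestor of any other common ancestor — it is the merge base.

c14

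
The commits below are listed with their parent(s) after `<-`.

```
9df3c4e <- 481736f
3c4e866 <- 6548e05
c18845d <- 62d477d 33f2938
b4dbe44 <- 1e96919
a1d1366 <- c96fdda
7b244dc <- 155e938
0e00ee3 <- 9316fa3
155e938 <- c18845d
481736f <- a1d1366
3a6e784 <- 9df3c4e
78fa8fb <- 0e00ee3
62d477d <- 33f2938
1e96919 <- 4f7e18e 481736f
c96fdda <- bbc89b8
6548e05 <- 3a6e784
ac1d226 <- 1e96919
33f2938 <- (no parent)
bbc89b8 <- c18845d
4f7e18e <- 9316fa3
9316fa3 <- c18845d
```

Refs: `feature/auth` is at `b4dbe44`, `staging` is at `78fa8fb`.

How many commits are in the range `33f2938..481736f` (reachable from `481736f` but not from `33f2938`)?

Reachable from 481736f: {33f2938, 481736f, 62d477d, a1d1366, bbc89b8, c18845d, c96fdda}.
Reachable from 33f2938: {33f2938}.
In 481736f's history but not 33f2938's: {481736f, 62d477d, a1d1366, bbc89b8, c18845d, c96fdda} — 6 commits.

6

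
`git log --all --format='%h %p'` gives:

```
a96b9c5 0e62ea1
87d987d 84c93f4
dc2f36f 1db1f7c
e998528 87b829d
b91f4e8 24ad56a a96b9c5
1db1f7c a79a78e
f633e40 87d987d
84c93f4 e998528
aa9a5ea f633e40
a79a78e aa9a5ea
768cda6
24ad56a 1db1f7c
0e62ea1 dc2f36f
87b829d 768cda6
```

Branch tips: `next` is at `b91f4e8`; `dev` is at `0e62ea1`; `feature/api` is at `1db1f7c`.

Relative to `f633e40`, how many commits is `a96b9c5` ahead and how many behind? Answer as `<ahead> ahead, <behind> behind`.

6 ahead, 0 behind

Reachable from a96b9c5: {0e62ea1, 1db1f7c, 768cda6, 84c93f4, 87b829d, 87d987d, a79a78e, a96b9c5, aa9a5ea, dc2f36f, e998528, f633e40}.
Reachable from f633e40: {768cda6, 84c93f4, 87b829d, 87d987d, e998528, f633e40}.
Only in a96b9c5's history (ahead): {0e62ea1, 1db1f7c, a79a78e, a96b9c5, aa9a5ea, dc2f36f} — 6.
Only in f633e40's history (behind): {} — 0.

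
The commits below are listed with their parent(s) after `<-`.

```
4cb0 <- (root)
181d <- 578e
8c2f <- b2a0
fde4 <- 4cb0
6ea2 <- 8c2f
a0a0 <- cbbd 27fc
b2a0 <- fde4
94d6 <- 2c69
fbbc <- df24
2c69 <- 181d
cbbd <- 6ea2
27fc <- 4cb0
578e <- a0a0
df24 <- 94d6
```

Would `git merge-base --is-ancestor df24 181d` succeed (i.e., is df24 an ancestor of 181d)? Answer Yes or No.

No

Ancestors of 181d: {181d, 27fc, 4cb0, 578e, 6ea2, 8c2f, a0a0, b2a0, cbbd, fde4}.
df24 is not in that set, so it is not an ancestor of 181d.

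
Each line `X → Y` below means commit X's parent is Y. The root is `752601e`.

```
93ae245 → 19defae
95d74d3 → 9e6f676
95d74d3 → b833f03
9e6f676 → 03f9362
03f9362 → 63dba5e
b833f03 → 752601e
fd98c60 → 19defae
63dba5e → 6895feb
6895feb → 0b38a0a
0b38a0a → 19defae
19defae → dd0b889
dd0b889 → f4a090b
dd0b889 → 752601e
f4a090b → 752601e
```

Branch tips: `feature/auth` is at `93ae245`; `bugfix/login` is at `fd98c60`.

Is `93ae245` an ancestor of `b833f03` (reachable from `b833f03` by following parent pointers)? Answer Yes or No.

No

Ancestors of b833f03: {752601e, b833f03}.
93ae245 is not in that set, so it is not an ancestor of b833f03.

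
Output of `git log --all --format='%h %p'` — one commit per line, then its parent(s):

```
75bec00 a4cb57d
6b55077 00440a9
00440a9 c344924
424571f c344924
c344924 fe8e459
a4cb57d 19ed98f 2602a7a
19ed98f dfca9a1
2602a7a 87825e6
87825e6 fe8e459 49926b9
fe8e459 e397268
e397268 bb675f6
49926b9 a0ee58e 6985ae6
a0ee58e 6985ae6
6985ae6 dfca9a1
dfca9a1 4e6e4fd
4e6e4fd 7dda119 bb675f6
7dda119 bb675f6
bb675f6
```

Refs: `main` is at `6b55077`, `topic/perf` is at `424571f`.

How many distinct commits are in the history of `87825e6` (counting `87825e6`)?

Walking parent pointers from 87825e6: reachable set = {49926b9, 4e6e4fd, 6985ae6, 7dda119, 87825e6, a0ee58e, bb675f6, dfca9a1, e397268, fe8e459}.
That is 10 commits.

10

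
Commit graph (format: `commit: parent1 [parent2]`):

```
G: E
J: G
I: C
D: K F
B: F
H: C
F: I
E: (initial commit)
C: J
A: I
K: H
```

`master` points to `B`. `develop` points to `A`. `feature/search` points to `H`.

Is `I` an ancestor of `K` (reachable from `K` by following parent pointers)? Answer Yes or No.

No

Ancestors of K: {C, E, G, H, J, K}.
I is not in that set, so it is not an ancestor of K.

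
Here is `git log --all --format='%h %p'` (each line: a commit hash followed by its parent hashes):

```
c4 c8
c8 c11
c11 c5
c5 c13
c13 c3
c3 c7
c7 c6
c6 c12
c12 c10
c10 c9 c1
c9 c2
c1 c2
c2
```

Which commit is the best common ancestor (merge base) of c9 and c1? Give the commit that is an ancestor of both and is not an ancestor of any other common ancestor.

c2

Ancestors of c9: {c2, c9}.
Ancestors of c1: {c1, c2}.
Common ancestors: {c2}.
The only common ancestor is c2, so it is the merge base.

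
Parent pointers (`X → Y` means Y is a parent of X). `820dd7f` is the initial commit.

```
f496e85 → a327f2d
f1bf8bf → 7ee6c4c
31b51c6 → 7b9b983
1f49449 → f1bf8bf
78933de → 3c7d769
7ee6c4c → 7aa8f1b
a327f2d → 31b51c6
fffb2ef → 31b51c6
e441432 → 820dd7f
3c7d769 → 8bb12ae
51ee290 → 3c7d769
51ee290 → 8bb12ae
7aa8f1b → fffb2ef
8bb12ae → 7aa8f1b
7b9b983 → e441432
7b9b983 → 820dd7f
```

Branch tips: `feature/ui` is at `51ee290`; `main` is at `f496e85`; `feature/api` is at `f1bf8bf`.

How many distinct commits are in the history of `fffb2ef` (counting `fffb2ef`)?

5

Walking parent pointers from fffb2ef: reachable set = {31b51c6, 7b9b983, 820dd7f, e441432, fffb2ef}.
That is 5 commits.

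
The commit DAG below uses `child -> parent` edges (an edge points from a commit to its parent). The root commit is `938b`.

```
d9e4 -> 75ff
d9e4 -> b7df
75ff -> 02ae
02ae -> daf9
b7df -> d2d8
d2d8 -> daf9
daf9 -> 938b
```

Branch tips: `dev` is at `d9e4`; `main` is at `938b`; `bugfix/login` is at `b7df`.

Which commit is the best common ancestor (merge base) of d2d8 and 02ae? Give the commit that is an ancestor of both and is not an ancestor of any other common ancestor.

Ancestors of d2d8: {938b, d2d8, daf9}.
Ancestors of 02ae: {02ae, 938b, daf9}.
Common ancestors: {938b, daf9}.
Among these, daf9 is not an ancestor of any other common ancestor — it is the merge base.

daf9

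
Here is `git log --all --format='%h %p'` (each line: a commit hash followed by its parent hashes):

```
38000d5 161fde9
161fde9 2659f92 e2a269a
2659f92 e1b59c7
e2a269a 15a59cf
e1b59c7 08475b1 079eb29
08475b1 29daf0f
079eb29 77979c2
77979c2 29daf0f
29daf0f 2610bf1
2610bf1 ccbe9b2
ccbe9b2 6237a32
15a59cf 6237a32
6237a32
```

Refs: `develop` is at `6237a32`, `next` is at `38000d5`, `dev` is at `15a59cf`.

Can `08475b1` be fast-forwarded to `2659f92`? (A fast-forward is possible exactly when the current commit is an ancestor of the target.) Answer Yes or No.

Yes

A fast-forward from 08475b1 to 2659f92 is possible iff 08475b1 is an ancestor of 2659f92.
Ancestors of 2659f92: {079eb29, 08475b1, 2610bf1, 2659f92, 29daf0f, 6237a32, 77979c2, ccbe9b2, e1b59c7}.
08475b1 is among them, so fast-forward is possible.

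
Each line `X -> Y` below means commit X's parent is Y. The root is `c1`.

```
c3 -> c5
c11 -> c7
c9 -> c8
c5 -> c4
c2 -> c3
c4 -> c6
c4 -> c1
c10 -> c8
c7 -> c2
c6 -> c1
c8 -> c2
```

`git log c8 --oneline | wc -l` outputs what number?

Walking parent pointers from c8: reachable set = {c1, c2, c3, c4, c5, c6, c8}.
That is 7 commits.

7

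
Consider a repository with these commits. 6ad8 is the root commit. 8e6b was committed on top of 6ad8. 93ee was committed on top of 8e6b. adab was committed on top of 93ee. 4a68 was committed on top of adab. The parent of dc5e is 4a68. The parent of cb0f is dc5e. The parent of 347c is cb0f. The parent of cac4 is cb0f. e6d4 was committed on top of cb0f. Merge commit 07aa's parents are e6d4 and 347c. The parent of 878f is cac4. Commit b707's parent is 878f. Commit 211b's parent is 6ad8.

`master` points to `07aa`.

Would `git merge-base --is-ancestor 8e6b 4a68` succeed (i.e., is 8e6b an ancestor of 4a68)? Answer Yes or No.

Ancestors of 4a68 (commits reachable by following parents): {4a68, 6ad8, 8e6b, 93ee, adab}.
8e6b is in that set, so it is an ancestor of 4a68.

Yes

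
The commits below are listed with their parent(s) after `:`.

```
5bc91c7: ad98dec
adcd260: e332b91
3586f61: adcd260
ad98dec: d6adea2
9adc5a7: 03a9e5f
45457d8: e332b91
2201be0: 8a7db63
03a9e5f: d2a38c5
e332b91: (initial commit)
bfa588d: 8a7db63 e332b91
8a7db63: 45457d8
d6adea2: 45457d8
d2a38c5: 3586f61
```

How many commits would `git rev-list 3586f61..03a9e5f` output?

Reachable from 03a9e5f: {03a9e5f, 3586f61, adcd260, d2a38c5, e332b91}.
Reachable from 3586f61: {3586f61, adcd260, e332b91}.
In 03a9e5f's history but not 3586f61's: {03a9e5f, d2a38c5} — 2 commits.

2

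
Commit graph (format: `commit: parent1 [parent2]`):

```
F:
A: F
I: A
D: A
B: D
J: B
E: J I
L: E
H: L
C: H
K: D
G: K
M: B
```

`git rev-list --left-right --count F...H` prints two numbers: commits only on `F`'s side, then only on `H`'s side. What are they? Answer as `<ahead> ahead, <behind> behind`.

0 ahead, 8 behind

Reachable from F: {F}.
Reachable from H: {A, B, D, E, F, H, I, J, L}.
Only in F's history (ahead): {} — 0.
Only in H's history (behind): {A, B, D, E, H, I, J, L} — 8.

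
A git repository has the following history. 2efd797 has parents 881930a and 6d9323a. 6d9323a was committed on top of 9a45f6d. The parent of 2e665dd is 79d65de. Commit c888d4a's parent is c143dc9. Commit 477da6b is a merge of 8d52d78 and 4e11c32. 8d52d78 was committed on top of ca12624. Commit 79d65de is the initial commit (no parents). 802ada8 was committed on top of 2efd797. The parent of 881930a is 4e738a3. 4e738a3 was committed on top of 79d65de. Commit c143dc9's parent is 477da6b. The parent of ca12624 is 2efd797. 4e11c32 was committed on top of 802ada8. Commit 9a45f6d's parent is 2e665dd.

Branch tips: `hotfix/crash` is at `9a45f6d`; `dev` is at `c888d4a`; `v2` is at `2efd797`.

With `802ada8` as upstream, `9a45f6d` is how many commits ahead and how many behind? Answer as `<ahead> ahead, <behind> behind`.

0 ahead, 5 behind

Reachable from 9a45f6d: {2e665dd, 79d65de, 9a45f6d}.
Reachable from 802ada8: {2e665dd, 2efd797, 4e738a3, 6d9323a, 79d65de, 802ada8, 881930a, 9a45f6d}.
Only in 9a45f6d's history (ahead): {} — 0.
Only in 802ada8's history (behind): {2efd797, 4e738a3, 6d9323a, 802ada8, 881930a} — 5.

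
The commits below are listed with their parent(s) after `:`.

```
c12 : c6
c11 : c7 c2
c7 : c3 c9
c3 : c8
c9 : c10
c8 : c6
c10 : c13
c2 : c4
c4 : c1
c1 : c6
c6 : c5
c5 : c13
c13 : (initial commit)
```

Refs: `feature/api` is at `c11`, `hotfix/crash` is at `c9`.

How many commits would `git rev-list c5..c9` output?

2

Reachable from c9: {c10, c13, c9}.
Reachable from c5: {c13, c5}.
In c9's history but not c5's: {c10, c9} — 2 commits.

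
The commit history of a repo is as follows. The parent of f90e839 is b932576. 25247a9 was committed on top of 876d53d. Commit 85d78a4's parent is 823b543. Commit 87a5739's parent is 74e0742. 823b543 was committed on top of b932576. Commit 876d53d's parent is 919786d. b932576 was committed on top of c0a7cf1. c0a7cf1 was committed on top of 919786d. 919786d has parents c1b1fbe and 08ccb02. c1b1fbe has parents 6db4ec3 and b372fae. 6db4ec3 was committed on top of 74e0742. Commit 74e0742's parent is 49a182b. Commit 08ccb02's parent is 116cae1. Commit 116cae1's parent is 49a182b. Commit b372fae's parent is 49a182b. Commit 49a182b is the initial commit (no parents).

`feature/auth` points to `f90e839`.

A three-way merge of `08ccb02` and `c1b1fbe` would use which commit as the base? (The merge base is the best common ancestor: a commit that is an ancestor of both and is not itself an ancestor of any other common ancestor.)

49a182b

Ancestors of 08ccb02: {08ccb02, 116cae1, 49a182b}.
Ancestors of c1b1fbe: {49a182b, 6db4ec3, 74e0742, b372fae, c1b1fbe}.
Common ancestors: {49a182b}.
The only common ancestor is 49a182b, so it is the merge base.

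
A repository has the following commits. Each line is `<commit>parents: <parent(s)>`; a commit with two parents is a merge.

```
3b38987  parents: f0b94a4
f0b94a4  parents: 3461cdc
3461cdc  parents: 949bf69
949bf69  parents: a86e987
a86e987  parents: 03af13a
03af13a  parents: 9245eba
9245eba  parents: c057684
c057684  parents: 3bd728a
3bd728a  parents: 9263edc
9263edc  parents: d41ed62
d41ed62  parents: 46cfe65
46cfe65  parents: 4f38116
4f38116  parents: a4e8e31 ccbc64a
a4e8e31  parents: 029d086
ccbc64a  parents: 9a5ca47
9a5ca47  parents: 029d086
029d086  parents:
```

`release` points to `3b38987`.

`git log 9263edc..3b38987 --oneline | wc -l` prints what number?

9

Reachable from 3b38987: {029d086, 03af13a, 3461cdc, 3b38987, 3bd728a, 46cfe65, 4f38116, 9245eba, 9263edc, 949bf69, 9a5ca47, a4e8e31, a86e987, c057684, ccbc64a, d41ed62, f0b94a4}.
Reachable from 9263edc: {029d086, 46cfe65, 4f38116, 9263edc, 9a5ca47, a4e8e31, ccbc64a, d41ed62}.
In 3b38987's history but not 9263edc's: {03af13a, 3461cdc, 3b38987, 3bd728a, 9245eba, 949bf69, a86e987, c057684, f0b94a4} — 9 commits.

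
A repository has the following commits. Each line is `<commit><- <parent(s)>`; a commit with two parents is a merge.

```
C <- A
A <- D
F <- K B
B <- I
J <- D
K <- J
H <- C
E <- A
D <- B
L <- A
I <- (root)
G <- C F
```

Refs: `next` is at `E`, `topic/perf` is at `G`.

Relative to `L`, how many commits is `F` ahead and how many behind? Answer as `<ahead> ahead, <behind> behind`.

Reachable from F: {B, D, F, I, J, K}.
Reachable from L: {A, B, D, I, L}.
Only in F's history (ahead): {F, J, K} — 3.
Only in L's history (behind): {A, L} — 2.

3 ahead, 2 behind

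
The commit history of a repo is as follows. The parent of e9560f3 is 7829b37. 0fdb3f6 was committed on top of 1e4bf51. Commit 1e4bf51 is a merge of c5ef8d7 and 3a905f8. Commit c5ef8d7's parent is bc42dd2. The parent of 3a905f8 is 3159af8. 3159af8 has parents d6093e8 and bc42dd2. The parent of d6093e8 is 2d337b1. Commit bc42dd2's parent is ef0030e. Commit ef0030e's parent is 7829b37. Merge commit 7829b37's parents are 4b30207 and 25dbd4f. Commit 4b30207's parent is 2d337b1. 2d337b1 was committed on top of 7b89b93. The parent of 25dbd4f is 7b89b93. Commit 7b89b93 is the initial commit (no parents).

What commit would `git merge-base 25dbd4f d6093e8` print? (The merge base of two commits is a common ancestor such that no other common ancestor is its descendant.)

7b89b93

Ancestors of 25dbd4f: {25dbd4f, 7b89b93}.
Ancestors of d6093e8: {2d337b1, 7b89b93, d6093e8}.
Common ancestors: {7b89b93}.
The only common ancestor is 7b89b93, so it is the merge base.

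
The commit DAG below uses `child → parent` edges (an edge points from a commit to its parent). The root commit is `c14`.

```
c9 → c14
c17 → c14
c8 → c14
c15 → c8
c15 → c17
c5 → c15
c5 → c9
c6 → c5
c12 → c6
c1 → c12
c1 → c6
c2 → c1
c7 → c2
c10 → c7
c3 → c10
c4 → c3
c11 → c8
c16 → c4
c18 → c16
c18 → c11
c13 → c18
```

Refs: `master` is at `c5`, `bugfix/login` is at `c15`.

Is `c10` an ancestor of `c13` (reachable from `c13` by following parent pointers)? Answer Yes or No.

Yes

Ancestors of c13 (commits reachable by following parents): {c1, c10, c11, c12, c13, c14, c15, c16, c17, c18, c2, c3, c4, c5, c6, c7, c8, c9}.
c10 is in that set, so it is an ancestor of c13.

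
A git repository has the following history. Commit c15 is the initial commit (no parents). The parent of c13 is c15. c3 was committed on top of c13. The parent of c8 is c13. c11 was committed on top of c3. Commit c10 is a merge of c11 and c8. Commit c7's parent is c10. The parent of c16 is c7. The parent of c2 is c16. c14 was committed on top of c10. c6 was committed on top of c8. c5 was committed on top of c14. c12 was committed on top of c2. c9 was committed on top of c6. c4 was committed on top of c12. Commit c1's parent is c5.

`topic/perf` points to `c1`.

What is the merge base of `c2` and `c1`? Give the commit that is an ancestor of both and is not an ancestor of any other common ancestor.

Ancestors of c2: {c10, c11, c13, c15, c16, c2, c3, c7, c8}.
Ancestors of c1: {c1, c10, c11, c13, c14, c15, c3, c5, c8}.
Common ancestors: {c10, c11, c13, c15, c3, c8}.
Among these, c10 is not an ancestor of any other common ancestor — it is the merge base.

c10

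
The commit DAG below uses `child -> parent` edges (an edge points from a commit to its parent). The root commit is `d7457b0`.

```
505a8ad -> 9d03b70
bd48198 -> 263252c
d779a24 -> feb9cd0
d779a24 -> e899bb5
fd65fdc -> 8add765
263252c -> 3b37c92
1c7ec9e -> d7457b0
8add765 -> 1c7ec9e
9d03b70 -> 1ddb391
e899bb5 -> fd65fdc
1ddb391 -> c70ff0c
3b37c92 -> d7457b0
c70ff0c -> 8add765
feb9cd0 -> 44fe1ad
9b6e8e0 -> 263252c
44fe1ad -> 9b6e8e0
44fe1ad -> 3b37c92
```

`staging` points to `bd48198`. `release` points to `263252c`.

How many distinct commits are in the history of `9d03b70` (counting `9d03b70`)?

Walking parent pointers from 9d03b70: reachable set = {1c7ec9e, 1ddb391, 8add765, 9d03b70, c70ff0c, d7457b0}.
That is 6 commits.

6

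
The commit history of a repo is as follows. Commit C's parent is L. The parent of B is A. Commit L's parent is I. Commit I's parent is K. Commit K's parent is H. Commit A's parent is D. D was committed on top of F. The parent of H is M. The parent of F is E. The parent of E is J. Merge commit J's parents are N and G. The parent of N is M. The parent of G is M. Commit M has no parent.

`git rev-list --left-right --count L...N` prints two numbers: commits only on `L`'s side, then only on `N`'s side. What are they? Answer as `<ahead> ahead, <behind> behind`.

4 ahead, 1 behind

Reachable from L: {H, I, K, L, M}.
Reachable from N: {M, N}.
Only in L's history (ahead): {H, I, K, L} — 4.
Only in N's history (behind): {N} — 1.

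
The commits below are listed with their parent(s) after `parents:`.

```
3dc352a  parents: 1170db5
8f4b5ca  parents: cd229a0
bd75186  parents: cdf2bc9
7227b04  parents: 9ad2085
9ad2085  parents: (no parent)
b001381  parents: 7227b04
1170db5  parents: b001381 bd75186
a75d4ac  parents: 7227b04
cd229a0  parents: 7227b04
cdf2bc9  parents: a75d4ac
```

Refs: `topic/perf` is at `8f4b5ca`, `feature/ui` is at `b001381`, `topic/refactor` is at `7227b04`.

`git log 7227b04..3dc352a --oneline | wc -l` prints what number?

Reachable from 3dc352a: {1170db5, 3dc352a, 7227b04, 9ad2085, a75d4ac, b001381, bd75186, cdf2bc9}.
Reachable from 7227b04: {7227b04, 9ad2085}.
In 3dc352a's history but not 7227b04's: {1170db5, 3dc352a, a75d4ac, b001381, bd75186, cdf2bc9} — 6 commits.

6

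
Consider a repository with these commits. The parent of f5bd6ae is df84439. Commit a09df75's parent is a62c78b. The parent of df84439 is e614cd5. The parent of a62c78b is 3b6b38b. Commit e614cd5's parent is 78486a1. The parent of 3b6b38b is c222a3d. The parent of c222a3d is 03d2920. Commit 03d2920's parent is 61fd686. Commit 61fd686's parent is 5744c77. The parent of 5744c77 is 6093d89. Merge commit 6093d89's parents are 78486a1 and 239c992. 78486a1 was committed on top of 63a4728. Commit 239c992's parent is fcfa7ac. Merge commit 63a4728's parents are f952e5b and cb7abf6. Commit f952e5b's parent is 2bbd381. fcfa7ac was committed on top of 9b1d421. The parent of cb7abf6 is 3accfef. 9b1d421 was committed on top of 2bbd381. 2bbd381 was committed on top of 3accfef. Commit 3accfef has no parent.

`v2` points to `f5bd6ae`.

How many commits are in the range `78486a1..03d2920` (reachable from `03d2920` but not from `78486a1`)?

Reachable from 03d2920: {03d2920, 239c992, 2bbd381, 3accfef, 5744c77, 6093d89, 61fd686, 63a4728, 78486a1, 9b1d421, cb7abf6, f952e5b, fcfa7ac}.
Reachable from 78486a1: {2bbd381, 3accfef, 63a4728, 78486a1, cb7abf6, f952e5b}.
In 03d2920's history but not 78486a1's: {03d2920, 239c992, 5744c77, 6093d89, 61fd686, 9b1d421, fcfa7ac} — 7 commits.

7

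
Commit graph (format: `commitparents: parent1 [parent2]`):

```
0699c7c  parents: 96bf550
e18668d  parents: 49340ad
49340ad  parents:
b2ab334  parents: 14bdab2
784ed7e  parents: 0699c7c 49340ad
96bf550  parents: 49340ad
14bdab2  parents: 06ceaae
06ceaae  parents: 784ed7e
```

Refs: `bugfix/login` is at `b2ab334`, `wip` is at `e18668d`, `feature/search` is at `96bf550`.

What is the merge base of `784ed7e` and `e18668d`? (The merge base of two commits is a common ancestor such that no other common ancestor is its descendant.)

49340ad

Ancestors of 784ed7e: {0699c7c, 49340ad, 784ed7e, 96bf550}.
Ancestors of e18668d: {49340ad, e18668d}.
Common ancestors: {49340ad}.
The only common ancestor is 49340ad, so it is the merge base.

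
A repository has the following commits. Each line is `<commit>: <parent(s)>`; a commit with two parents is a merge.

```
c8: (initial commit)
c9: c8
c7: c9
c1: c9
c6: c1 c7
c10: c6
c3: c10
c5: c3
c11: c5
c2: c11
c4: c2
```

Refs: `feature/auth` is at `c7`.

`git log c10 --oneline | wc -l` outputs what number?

6

Walking parent pointers from c10: reachable set = {c1, c10, c6, c7, c8, c9}.
That is 6 commits.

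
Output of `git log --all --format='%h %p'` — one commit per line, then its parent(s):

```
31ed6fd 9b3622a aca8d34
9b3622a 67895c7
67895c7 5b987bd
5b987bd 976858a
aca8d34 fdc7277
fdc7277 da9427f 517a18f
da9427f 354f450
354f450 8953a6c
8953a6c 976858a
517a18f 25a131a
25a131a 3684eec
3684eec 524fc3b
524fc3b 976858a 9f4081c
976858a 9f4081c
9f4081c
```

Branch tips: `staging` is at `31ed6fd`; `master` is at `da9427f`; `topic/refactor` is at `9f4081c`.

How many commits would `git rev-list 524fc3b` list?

3

Walking parent pointers from 524fc3b: reachable set = {524fc3b, 976858a, 9f4081c}.
That is 3 commits.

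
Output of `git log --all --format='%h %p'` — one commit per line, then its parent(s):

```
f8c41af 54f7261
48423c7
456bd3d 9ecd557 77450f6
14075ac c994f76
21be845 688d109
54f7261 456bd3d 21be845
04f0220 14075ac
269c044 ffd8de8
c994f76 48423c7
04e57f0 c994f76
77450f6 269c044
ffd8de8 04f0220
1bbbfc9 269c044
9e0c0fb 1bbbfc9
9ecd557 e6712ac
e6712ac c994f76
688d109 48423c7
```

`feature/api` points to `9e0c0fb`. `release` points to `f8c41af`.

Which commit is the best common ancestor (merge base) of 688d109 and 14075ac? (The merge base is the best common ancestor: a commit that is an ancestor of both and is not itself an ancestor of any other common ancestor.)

48423c7

Ancestors of 688d109: {48423c7, 688d109}.
Ancestors of 14075ac: {14075ac, 48423c7, c994f76}.
Common ancestors: {48423c7}.
The only common ancestor is 48423c7, so it is the merge base.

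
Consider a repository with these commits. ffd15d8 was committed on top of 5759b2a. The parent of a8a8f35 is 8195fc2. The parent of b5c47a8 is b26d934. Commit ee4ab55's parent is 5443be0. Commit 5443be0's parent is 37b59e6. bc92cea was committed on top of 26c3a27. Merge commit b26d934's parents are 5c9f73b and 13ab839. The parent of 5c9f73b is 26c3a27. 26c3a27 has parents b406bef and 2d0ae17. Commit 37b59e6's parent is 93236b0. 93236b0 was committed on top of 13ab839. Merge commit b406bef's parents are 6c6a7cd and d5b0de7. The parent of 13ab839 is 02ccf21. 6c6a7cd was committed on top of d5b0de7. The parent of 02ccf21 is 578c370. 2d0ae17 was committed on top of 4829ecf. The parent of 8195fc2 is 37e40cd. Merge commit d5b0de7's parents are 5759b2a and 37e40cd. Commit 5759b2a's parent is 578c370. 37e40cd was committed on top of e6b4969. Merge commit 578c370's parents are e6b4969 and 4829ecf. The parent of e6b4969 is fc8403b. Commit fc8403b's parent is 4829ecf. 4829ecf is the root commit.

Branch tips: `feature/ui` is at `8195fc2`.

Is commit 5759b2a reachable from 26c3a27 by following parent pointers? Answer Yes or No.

Ancestors of 26c3a27 (commits reachable by following parents): {26c3a27, 2d0ae17, 37e40cd, 4829ecf, 5759b2a, 578c370, 6c6a7cd, b406bef, d5b0de7, e6b4969, fc8403b}.
5759b2a is in that set, so it is an ancestor of 26c3a27.

Yes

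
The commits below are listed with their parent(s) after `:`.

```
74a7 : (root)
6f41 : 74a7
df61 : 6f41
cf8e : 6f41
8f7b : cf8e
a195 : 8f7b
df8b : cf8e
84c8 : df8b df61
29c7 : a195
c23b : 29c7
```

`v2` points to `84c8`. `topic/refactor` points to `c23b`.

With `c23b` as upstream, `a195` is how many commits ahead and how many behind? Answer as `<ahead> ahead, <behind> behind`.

Reachable from a195: {6f41, 74a7, 8f7b, a195, cf8e}.
Reachable from c23b: {29c7, 6f41, 74a7, 8f7b, a195, c23b, cf8e}.
Only in a195's history (ahead): {} — 0.
Only in c23b's history (behind): {29c7, c23b} — 2.

0 ahead, 2 behind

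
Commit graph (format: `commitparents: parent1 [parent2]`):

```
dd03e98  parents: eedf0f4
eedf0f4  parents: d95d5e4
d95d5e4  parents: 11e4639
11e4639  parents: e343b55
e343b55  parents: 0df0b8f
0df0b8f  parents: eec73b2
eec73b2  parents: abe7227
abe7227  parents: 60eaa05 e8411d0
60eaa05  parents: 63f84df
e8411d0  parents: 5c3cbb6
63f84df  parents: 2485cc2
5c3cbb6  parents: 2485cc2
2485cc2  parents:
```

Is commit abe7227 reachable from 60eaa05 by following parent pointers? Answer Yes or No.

Ancestors of 60eaa05: {2485cc2, 60eaa05, 63f84df}.
abe7227 is not in that set, so it is not an ancestor of 60eaa05.

No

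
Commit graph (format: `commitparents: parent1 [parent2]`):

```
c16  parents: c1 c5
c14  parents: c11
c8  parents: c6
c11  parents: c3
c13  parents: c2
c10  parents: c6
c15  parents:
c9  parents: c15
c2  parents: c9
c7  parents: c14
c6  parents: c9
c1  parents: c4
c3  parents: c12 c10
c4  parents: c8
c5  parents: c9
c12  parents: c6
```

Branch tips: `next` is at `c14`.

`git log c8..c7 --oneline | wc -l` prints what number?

6

Reachable from c7: {c10, c11, c12, c14, c15, c3, c6, c7, c9}.
Reachable from c8: {c15, c6, c8, c9}.
In c7's history but not c8's: {c10, c11, c12, c14, c3, c7} — 6 commits.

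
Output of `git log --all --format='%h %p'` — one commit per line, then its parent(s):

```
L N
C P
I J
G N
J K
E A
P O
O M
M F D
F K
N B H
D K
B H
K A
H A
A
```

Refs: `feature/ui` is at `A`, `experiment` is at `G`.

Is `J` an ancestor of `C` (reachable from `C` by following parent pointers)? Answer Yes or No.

No

Ancestors of C: {A, C, D, F, K, M, O, P}.
J is not in that set, so it is not an ancestor of C.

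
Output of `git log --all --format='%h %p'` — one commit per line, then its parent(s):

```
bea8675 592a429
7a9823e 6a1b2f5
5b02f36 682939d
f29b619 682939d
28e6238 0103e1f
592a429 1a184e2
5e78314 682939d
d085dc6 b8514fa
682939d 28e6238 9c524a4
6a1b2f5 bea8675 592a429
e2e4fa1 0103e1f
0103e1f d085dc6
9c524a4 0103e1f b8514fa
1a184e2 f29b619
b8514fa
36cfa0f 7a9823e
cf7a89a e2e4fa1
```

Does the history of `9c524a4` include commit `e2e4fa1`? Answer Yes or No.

No

Ancestors of 9c524a4: {0103e1f, 9c524a4, b8514fa, d085dc6}.
e2e4fa1 is not in that set, so it is not an ancestor of 9c524a4.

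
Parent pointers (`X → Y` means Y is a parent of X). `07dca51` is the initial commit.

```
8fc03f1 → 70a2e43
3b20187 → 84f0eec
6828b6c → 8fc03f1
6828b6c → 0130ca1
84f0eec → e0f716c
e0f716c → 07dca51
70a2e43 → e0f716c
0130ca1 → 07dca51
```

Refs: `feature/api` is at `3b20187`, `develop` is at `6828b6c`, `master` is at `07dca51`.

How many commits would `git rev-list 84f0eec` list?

3

Walking parent pointers from 84f0eec: reachable set = {07dca51, 84f0eec, e0f716c}.
That is 3 commits.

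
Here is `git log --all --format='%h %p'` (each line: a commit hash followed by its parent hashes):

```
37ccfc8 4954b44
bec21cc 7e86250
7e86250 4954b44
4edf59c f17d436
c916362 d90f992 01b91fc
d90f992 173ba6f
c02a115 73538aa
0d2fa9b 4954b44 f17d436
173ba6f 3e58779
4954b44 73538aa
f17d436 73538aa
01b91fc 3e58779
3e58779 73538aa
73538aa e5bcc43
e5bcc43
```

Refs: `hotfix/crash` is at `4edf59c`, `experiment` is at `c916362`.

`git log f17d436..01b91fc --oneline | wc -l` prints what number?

Reachable from 01b91fc: {01b91fc, 3e58779, 73538aa, e5bcc43}.
Reachable from f17d436: {73538aa, e5bcc43, f17d436}.
In 01b91fc's history but not f17d436's: {01b91fc, 3e58779} — 2 commits.

2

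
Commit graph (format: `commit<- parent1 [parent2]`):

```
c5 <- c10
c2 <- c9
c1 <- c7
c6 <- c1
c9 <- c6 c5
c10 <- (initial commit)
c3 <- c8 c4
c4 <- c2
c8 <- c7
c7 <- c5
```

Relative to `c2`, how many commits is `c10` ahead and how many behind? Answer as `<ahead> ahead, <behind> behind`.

0 ahead, 6 behind

Reachable from c10: {c10}.
Reachable from c2: {c1, c10, c2, c5, c6, c7, c9}.
Only in c10's history (ahead): {} — 0.
Only in c2's history (behind): {c1, c2, c5, c6, c7, c9} — 6.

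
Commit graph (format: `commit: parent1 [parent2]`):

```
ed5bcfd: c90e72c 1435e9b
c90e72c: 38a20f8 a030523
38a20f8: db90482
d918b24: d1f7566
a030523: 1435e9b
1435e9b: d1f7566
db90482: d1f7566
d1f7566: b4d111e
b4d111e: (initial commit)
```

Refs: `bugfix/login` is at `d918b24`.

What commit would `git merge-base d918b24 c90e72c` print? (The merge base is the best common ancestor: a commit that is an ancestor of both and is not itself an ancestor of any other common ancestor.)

d1f7566

Ancestors of d918b24: {b4d111e, d1f7566, d918b24}.
Ancestors of c90e72c: {1435e9b, 38a20f8, a030523, b4d111e, c90e72c, d1f7566, db90482}.
Common ancestors: {b4d111e, d1f7566}.
Among these, d1f7566 is not an ancestor of any other common ancestor — it is the merge base.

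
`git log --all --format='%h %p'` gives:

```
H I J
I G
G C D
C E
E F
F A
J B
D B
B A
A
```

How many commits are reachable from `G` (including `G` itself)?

Walking parent pointers from G: reachable set = {A, B, C, D, E, F, G}.
That is 7 commits.

7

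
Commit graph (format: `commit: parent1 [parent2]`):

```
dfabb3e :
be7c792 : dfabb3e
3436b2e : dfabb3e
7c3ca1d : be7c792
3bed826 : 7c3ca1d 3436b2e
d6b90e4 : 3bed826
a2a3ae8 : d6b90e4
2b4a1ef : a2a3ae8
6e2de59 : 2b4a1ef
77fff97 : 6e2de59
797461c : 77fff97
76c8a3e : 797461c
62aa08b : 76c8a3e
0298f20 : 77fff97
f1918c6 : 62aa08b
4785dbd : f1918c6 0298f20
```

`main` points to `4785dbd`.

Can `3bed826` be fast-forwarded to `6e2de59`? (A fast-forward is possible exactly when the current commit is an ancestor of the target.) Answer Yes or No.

Yes

A fast-forward from 3bed826 to 6e2de59 is possible iff 3bed826 is an ancestor of 6e2de59.
Ancestors of 6e2de59: {2b4a1ef, 3436b2e, 3bed826, 6e2de59, 7c3ca1d, a2a3ae8, be7c792, d6b90e4, dfabb3e}.
3bed826 is among them, so fast-forward is possible.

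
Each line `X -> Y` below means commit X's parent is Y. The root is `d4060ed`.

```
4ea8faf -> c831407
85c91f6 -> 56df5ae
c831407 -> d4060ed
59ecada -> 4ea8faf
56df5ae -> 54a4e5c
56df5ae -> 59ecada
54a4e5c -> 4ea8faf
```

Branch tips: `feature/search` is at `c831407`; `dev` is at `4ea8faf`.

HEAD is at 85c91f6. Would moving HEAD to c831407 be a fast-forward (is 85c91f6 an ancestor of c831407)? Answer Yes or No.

No

A fast-forward from 85c91f6 to c831407 is possible iff 85c91f6 is an ancestor of c831407.
Ancestors of c831407: {c831407, d4060ed}.
85c91f6 is not among them, so fast-forward is not possible.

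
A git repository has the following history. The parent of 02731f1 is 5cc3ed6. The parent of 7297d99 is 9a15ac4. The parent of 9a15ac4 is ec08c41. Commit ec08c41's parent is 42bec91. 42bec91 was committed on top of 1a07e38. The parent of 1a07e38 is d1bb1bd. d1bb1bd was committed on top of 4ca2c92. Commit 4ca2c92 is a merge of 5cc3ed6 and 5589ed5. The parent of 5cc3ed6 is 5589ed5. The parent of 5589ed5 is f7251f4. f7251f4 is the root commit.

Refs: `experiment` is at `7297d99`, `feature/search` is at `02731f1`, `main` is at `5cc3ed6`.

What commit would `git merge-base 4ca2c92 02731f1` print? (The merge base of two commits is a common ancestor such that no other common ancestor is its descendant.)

5cc3ed6

Ancestors of 4ca2c92: {4ca2c92, 5589ed5, 5cc3ed6, f7251f4}.
Ancestors of 02731f1: {02731f1, 5589ed5, 5cc3ed6, f7251f4}.
Common ancestors: {5589ed5, 5cc3ed6, f7251f4}.
Among these, 5cc3ed6 is not an ancestor of any other common ancestor — it is the merge base.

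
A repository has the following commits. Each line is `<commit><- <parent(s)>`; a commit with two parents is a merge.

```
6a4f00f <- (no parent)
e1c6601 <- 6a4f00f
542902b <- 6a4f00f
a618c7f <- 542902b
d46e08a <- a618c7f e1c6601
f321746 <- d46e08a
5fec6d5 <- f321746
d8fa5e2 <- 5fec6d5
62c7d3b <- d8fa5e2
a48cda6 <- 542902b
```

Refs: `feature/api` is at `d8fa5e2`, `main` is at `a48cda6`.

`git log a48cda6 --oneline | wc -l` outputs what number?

3

Walking parent pointers from a48cda6: reachable set = {542902b, 6a4f00f, a48cda6}.
That is 3 commits.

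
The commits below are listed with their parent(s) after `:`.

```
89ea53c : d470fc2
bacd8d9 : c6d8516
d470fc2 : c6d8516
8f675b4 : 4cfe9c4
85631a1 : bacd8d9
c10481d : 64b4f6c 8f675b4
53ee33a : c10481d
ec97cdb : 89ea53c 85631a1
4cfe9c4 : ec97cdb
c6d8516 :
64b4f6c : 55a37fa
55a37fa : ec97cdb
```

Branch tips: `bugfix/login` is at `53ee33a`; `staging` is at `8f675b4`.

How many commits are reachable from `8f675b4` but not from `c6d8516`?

7

Reachable from 8f675b4: {4cfe9c4, 85631a1, 89ea53c, 8f675b4, bacd8d9, c6d8516, d470fc2, ec97cdb}.
Reachable from c6d8516: {c6d8516}.
In 8f675b4's history but not c6d8516's: {4cfe9c4, 85631a1, 89ea53c, 8f675b4, bacd8d9, d470fc2, ec97cdb} — 7 commits.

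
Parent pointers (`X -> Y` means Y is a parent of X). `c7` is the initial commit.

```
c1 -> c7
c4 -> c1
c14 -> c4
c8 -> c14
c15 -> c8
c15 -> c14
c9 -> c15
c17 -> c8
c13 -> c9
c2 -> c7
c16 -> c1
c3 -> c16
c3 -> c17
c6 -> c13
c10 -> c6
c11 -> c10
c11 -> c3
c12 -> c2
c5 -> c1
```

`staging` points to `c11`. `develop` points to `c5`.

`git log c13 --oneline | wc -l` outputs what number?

8

Walking parent pointers from c13: reachable set = {c1, c13, c14, c15, c4, c7, c8, c9}.
That is 8 commits.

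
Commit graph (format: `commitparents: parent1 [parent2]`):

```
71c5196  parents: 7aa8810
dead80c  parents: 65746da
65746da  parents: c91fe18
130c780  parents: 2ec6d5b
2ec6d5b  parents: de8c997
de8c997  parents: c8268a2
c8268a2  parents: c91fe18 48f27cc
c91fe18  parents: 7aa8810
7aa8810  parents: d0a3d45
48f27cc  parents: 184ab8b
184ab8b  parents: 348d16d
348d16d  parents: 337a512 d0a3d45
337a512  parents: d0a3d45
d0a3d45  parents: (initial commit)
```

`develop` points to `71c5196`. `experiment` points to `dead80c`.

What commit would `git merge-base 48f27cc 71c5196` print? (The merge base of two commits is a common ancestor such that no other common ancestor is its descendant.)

d0a3d45

Ancestors of 48f27cc: {184ab8b, 337a512, 348d16d, 48f27cc, d0a3d45}.
Ancestors of 71c5196: {71c5196, 7aa8810, d0a3d45}.
Common ancestors: {d0a3d45}.
The only common ancestor is d0a3d45, so it is the merge base.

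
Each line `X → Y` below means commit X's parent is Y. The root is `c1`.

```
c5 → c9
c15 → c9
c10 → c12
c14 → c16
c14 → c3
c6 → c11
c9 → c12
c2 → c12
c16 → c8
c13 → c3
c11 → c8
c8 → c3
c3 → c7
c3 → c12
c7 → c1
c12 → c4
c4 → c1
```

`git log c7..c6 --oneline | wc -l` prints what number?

Reachable from c6: {c1, c11, c12, c3, c4, c6, c7, c8}.
Reachable from c7: {c1, c7}.
In c6's history but not c7's: {c11, c12, c3, c4, c6, c8} — 6 commits.

6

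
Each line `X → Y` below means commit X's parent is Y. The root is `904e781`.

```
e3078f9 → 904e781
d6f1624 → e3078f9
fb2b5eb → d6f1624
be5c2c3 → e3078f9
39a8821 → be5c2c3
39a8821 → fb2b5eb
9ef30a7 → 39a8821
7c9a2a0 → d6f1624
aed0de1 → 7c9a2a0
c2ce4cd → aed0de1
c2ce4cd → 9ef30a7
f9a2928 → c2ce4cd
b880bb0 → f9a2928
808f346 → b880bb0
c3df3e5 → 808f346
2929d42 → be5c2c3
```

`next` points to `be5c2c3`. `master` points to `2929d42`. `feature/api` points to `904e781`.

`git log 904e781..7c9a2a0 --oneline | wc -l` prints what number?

3

Reachable from 7c9a2a0: {7c9a2a0, 904e781, d6f1624, e3078f9}.
Reachable from 904e781: {904e781}.
In 7c9a2a0's history but not 904e781's: {7c9a2a0, d6f1624, e3078f9} — 3 commits.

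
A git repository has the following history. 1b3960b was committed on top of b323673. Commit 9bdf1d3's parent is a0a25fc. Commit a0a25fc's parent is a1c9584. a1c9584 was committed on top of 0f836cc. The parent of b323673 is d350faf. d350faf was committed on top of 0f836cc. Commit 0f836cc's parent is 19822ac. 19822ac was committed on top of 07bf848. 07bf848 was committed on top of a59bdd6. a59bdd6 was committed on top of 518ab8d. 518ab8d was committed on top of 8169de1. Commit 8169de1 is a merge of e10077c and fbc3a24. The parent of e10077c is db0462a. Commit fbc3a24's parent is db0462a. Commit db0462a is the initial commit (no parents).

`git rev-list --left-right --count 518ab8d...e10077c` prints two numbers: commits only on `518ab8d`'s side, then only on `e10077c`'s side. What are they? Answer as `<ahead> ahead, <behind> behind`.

Reachable from 518ab8d: {518ab8d, 8169de1, db0462a, e10077c, fbc3a24}.
Reachable from e10077c: {db0462a, e10077c}.
Only in 518ab8d's history (ahead): {518ab8d, 8169de1, fbc3a24} — 3.
Only in e10077c's history (behind): {} — 0.

3 ahead, 0 behind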